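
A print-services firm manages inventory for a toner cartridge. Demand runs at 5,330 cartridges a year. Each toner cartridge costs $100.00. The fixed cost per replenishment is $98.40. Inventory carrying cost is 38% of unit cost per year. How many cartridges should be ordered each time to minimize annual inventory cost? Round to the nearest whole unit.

Q* ≈ 166 cartridges

Holding cost H = 0.38 × $100.00 = $38.0000 per unit per year.
EOQ = √(2DS / H) = √(2 × 5,330 × 98.4 / 38).
= √(1,048,944 / 38) = √27,603.7895 ≈ 166.144.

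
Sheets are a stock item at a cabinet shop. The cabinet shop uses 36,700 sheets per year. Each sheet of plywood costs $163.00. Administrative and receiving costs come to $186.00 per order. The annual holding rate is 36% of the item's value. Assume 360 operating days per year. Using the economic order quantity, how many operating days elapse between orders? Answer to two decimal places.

T ≈ 4.73 days

Holding cost H = 0.36 × $163.00 = $58.6800 per unit per year.
EOQ = √(2DS/H) = √(2 × 36,700 × 186 / 58.68) ≈ 482.35.
Cycle time = Q*/D × 360 = 482.35 / 36,700 × 360 ≈ 4.731 days.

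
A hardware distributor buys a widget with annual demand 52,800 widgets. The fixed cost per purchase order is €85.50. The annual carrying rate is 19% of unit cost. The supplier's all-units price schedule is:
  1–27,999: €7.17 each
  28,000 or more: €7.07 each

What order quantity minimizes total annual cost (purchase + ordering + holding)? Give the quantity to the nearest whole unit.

Q* ≈ 2,574 widgets

Holding cost per unit per year at price C is H = 0.19·C.
For each price level, check whether its EOQ is feasible; otherwise the best quantity at that price is the breakpoint.
EOQ at €7.17 = 2574.4 (feasible in tier 1): TC = 52,800×€7.17 + (52,800/2574.4)×85.5 + (2574.4/2)×0.19×€7.17 = €382,083.13.
EOQ at €7.07 = 2592.6 < 28000, so use break Q=28000: TC = 52,800×€7.07 + (52,800/28000.0)×85.5 + (28000.0/2)×0.19×€7.07 = €392,263.43.
Lowest total cost is €382,083.13 at Q = 2574.4.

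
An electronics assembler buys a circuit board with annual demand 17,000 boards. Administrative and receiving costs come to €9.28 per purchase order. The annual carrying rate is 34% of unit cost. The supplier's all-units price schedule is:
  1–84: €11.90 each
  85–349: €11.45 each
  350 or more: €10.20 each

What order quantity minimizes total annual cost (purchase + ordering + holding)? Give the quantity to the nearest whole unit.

Holding cost per unit per year at price C is H = 0.34·C.
For each price level, check whether its EOQ is feasible; otherwise the best quantity at that price is the breakpoint.
Tier 1 (€11.90): EOQ = 279.3 exceeds tier's upper bound 84, so this tier is dominated.
EOQ at €11.45 = 284.7 (feasible in tier 2): TC = 17,000×€11.45 + (17,000/284.7)×9.28 + (284.7/2)×0.34×€11.45 = €195,758.30.
EOQ at €10.20 = 301.6 < 350, so use break Q=350: TC = 17,000×€10.20 + (17,000/350.0)×9.28 + (350.0/2)×0.34×€10.20 = €174,457.64.
Lowest total cost is €174,457.64 at Q = 350.0.

Q* ≈ 350 boards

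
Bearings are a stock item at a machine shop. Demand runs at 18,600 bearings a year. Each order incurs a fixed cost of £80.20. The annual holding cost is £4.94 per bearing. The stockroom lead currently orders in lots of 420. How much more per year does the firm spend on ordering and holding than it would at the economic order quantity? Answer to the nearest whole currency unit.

EOQ = √(2DS/H) = √(2 × 18,600 × 80.2 / 4.94) ≈ 777.13.
Cost at Q* = (D/Q*)S + (Q*/2)H = √(2DSH) ≈ £3,839.04.
Cost at Q = 420: (18,600/420)×80.2 + (420/2)×4.94 = £3,551.71 + £1,037.40 = £4,589.11.
Excess = £4,589.11 − £3,839.04 = £750.08.

Extra cost ≈ £750 per year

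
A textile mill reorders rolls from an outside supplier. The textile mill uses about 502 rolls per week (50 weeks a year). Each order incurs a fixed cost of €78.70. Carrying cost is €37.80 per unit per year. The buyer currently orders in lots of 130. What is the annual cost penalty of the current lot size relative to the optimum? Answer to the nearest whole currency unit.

Extra cost ≈ €5,432 per year

Annual demand D = 502 × 50 = 25,100.
EOQ = √(2DS/H) = √(2 × 25,100 × 78.7 / 37.8) ≈ 323.29.
Cost at Q* = (D/Q*)S + (Q*/2)H = √(2DSH) ≈ €12,220.39.
Cost at Q = 130: (25,100/130)×78.7 + (130/2)×37.8 = €15,195.15 + €2,457.00 = €17,652.15.
Excess = €17,652.15 − €12,220.39 = €5,431.76.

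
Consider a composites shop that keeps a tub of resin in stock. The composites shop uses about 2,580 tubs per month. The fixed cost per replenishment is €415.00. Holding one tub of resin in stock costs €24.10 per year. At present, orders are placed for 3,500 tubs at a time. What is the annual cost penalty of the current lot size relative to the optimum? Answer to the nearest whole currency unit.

Annual demand D = 2,580 × 12 = 30,960.
EOQ = √(2DS/H) = √(2 × 30,960 × 415 / 24.1) ≈ 1032.60.
Cost at Q* = (D/Q*)S + (Q*/2)H = √(2DSH) ≈ €24,885.60.
Cost at Q = 3,500: (30,960/3,500)×415 + (3,500/2)×24.1 = €3,670.97 + €42,175.00 = €45,845.97.
Excess = €45,845.97 − €24,885.60 = €20,960.38.

Extra cost ≈ €20,960 per year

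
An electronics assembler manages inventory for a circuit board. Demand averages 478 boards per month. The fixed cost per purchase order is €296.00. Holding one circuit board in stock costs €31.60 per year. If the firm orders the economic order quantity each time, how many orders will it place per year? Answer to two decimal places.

N ≈ 17.50 orders per year

Annual demand D = 478 × 12 = 5,736.
EOQ = √(2DS/H) = √(2 × 5,736 × 296 / 31.6) ≈ 327.81.
Orders per year = D / Q* = 5,736 / 327.81 ≈ 17.498.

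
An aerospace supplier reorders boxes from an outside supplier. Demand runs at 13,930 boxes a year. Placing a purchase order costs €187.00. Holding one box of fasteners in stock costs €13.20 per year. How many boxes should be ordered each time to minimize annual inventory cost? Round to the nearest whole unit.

Q* ≈ 628 boxes

EOQ = √(2DS / H) = √(2 × 13,930 × 187 / 13.2).
= √(5,209,820 / 13.2) = √394,683.3333 ≈ 628.238.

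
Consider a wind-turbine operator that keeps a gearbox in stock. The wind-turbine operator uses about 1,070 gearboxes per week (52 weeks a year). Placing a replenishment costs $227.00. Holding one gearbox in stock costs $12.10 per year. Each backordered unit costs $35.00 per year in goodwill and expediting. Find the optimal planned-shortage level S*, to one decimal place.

Annual demand D = 1,070 × 52 = 55,640.
With planned backorders, Q* = √(2DS/H) · √((H+B)/B).
√(2DS/H) = √(2 × 55,640 × 227 / 12.1) = 1444.870.
√((H+B)/B) = √((12.1+35)/35) = 1.1600.
Q* ≈ 1676.120.
S* = Q* · H/(H+B) = 1676.120 × 12.1/47.1 ≈ 430.596.

S* ≈ 430.6 gearboxes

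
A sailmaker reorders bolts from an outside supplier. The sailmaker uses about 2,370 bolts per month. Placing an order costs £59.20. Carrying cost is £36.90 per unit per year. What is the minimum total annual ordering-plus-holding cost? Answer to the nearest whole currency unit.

TC* ≈ £11,147

Annual demand D = 2,370 × 12 = 28,440.
EOQ = √(2DS/H) = √(2 × 28,440 × 59.2 / 36.9) ≈ 302.08.
At the optimum the two cost components are equal, so total cost = 2·(Q*/2)H = Q*·H.
Minimum total = √(2DSH) = √(2 × 28,440 × 59.2 × 36.9) ≈ 11146.893.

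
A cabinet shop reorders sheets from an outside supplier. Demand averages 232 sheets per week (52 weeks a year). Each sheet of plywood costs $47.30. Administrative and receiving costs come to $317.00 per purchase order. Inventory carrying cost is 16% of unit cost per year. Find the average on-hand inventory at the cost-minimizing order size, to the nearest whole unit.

Annual demand D = 232 × 52 = 12,064.
Holding cost H = 0.16 × $47.30 = $7.5680 per unit per year.
EOQ = √(2DS/H) = √(2 × 12,064 × 317 / 7.568) ≈ 1005.31.
Average inventory = Q*/2 ≈ 1005.31 / 2 = 502.655.

Average inventory ≈ 503 sheets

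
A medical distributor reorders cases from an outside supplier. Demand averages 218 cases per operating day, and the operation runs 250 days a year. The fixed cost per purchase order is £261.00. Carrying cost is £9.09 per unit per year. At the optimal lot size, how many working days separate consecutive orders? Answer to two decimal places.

T ≈ 8.12 days

Annual demand D = 218 × 250 = 54,500.
EOQ = √(2DS/H) = √(2 × 54,500 × 261 / 9.09) ≈ 1769.10.
Cycle time = Q*/D × 250 = 1769.10 / 54,500 × 250 ≈ 8.115 days.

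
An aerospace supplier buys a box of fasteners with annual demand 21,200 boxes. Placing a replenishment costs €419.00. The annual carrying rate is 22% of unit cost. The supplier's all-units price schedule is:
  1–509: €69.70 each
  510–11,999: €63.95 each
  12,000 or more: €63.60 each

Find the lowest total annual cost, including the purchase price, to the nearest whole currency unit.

Holding cost per unit per year at price C is H = 0.22·C.
For each price level, check whether its EOQ is feasible; otherwise the best quantity at that price is the breakpoint.
Tier 1 (€69.70): EOQ = 1076.4 exceeds tier's upper bound 509, so this tier is dominated.
EOQ at €63.95 = 1123.7 (feasible in tier 2): TC = 21,200×€63.95 + (21,200/1123.7)×419 + (1123.7/2)×0.22×€63.95 = €1,371,549.62.
EOQ at €63.60 = 1126.8 < 12000, so use break Q=12000: TC = 21,200×€63.60 + (21,200/12000.0)×419 + (12000.0/2)×0.22×€63.60 = €1,433,012.23.
Lowest total cost among the candidates is at Q = 1123.7.

TC* ≈ €1,371,550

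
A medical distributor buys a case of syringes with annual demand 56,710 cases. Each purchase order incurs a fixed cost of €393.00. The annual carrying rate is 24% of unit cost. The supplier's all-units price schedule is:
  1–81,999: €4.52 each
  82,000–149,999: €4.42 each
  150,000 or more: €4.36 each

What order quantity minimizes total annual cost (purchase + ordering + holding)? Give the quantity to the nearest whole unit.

Holding cost per unit per year at price C is H = 0.24·C.
Evaluate total cost at each tier's feasible EOQ or, if the EOQ is below the tier, at the tier's minimum quantity.
EOQ at €4.52 = 6410.1 (feasible in tier 1): TC = 56,710×€4.52 + (56,710/6410.1)×393 + (6410.1/2)×0.24×€4.52 = €263,282.90.
EOQ at €4.42 = 6482.2 < 82000, so use break Q=82000: TC = 56,710×€4.42 + (56,710/82000.0)×393 + (82000.0/2)×0.24×€4.42 = €294,422.79.
EOQ at €4.36 = 6526.7 < 150000, so use break Q=150000: TC = 56,710×€4.36 + (56,710/150000.0)×393 + (150000.0/2)×0.24×€4.36 = €325,884.18.
Lowest total cost is €263,282.90 at Q = 6410.1.

Q* ≈ 6,410 cases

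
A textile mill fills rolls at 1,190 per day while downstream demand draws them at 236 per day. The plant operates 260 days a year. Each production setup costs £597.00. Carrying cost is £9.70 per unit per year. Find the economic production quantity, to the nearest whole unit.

Annual demand D = 236 × 260 = 61,360.
Production build-up factor (1 − d/p) = 1 − 236/1,190 = 0.8017.
Q* = √(2DS / (H(1 − d/p))) = √(2 × 61,360 × 597 / (9.7 × 0.8017)).
= √(73,263,840 / 7.7763) ≈ 3069.434.

Q* ≈ 3,069 rolls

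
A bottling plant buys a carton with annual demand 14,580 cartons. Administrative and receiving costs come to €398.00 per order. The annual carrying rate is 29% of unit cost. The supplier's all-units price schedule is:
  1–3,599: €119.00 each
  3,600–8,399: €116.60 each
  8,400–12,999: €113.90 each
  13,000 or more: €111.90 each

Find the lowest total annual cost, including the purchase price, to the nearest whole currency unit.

Holding cost per unit per year at price C is H = 0.29·C.
Candidates are each tier's EOQ (if it falls in that tier) and each price-break quantity.
EOQ at €119.00 = 579.9 (feasible in tier 1): TC = 14,580×€119.00 + (14,580/579.9)×398 + (579.9/2)×0.29×€119.00 = €1,755,032.80.
EOQ at €116.60 = 585.9 < 3600, so use break Q=3600: TC = 14,580×€116.60 + (14,580/3600.0)×398 + (3600.0/2)×0.29×€116.60 = €1,762,505.10.
EOQ at €113.90 = 592.8 < 8400, so use break Q=8400: TC = 14,580×€113.90 + (14,580/8400.0)×398 + (8400.0/2)×0.29×€113.90 = €1,800,083.01.
EOQ at €111.90 = 598.0 < 13000, so use break Q=13000: TC = 14,580×€111.90 + (14,580/13000.0)×398 + (13000.0/2)×0.29×€111.90 = €1,842,879.87.
Lowest total cost among the candidates is at Q = 579.9.

TC* ≈ €1,755,033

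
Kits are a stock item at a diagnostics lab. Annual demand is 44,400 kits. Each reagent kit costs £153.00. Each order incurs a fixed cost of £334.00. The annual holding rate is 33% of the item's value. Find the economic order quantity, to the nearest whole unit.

Q* ≈ 766 kits

Holding cost H = 0.33 × £153.00 = £50.4900 per unit per year.
EOQ = √(2DS / H) = √(2 × 44,400 × 334 / 50.49).
= √(29,659,200 / 50.49) = √587,427.2133 ≈ 766.438.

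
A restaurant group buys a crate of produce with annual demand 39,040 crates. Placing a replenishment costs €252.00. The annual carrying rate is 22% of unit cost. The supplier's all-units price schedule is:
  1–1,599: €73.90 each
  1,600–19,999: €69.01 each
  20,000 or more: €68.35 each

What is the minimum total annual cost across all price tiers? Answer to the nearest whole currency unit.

Holding cost per unit per year at price C is H = 0.22·C.
For each price level, check whether its EOQ is feasible; otherwise the best quantity at that price is the breakpoint.
EOQ at €73.90 = 1100.1 (feasible in tier 1): TC = 39,040×€73.90 + (39,040/1100.1)×252 + (1100.1/2)×0.22×€73.90 = €2,902,941.61.
EOQ at €69.01 = 1138.4 < 1600, so use break Q=1600: TC = 39,040×€69.01 + (39,040/1600.0)×252 + (1600.0/2)×0.22×€69.01 = €2,712,444.96.
EOQ at €68.35 = 1143.9 < 20000, so use break Q=20000: TC = 39,040×€68.35 + (39,040/20000.0)×252 + (20000.0/2)×0.22×€68.35 = €2,819,245.90.
Lowest total cost among the candidates is at Q = 1600.0.

TC* ≈ €2,712,445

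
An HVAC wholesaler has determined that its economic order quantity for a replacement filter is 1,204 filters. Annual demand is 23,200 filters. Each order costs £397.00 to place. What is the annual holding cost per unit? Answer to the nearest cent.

Invert the EOQ relation Q*² = 2DS/H.
From Q* = √(2DS/H): H = 2DS / Q*² = 2 × 23,200 × 397 / 1,204² = 12.7074.

H ≈ £12.71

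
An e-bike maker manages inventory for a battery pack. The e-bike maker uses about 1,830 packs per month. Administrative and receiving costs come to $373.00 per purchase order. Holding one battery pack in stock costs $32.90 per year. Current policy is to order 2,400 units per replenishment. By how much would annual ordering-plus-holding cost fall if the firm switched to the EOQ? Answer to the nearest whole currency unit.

Extra cost ≈ $19,677 per year

Annual demand D = 1,830 × 12 = 21,960.
EOQ = √(2DS/H) = √(2 × 21,960 × 373 / 32.9) ≈ 705.65.
Cost at Q* = (D/Q*)S + (Q*/2)H = √(2DSH) ≈ $23,215.79.
Cost at Q = 2,400: (21,960/2,400)×373 + (2,400/2)×32.9 = $3,412.95 + $39,480.00 = $42,892.95.
Excess = $42,892.95 − $23,215.79 = $19,677.16.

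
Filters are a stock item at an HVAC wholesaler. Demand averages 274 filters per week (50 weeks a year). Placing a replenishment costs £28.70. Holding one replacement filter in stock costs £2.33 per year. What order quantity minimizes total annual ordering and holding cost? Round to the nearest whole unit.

Annual demand D = 274 × 50 = 13,700.
EOQ = √(2DS / H) = √(2 × 13,700 × 28.7 / 2.33).
= √(786,380 / 2.33) = √337,502.1459 ≈ 580.949.

Q* ≈ 581 filters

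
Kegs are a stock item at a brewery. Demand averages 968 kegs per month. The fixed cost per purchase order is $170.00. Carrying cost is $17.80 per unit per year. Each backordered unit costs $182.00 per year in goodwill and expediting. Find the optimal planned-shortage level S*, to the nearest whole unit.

Annual demand D = 968 × 12 = 11,616.
With planned backorders, Q* = √(2DS/H) · √((H+B)/B).
√(2DS/H) = √(2 × 11,616 × 170 / 17.8) = 471.040.
√((H+B)/B) = √((17.8+182)/182) = 1.0478.
Q* ≈ 493.537.
S* = Q* · H/(H+B) = 493.537 × 17.8/199.8 ≈ 43.969.

S* ≈ 44 kegs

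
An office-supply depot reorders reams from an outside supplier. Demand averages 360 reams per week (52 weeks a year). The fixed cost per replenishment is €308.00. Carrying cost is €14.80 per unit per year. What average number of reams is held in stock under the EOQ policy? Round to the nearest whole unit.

Annual demand D = 360 × 52 = 18,720.
EOQ = √(2DS/H) = √(2 × 18,720 × 308 / 14.8) ≈ 882.70.
Average inventory = Q*/2 ≈ 882.70 / 2 = 441.349.

Average inventory ≈ 441 reams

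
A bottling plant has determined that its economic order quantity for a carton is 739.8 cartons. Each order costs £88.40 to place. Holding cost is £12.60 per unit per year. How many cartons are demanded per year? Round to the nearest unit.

Squaring Q* = √(2DS/H) gives Q*² = 2DS/H.
From Q* = √(2DS/H): D = Q*²H / (2S) = 739.8² × 12.6 / (2 × 88.4) = 39004.700.

D ≈ 39,005 cartons per year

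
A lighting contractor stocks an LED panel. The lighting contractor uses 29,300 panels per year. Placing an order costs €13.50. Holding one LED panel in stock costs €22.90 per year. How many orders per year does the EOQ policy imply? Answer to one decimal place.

N ≈ 157.6 orders per year

Q* = √(2DS/H) = √(2 × 29,300 × 13.5 / 22.9) ≈ 185.87.
Orders per year = D / Q* = 29,300 / 185.87 ≈ 157.641.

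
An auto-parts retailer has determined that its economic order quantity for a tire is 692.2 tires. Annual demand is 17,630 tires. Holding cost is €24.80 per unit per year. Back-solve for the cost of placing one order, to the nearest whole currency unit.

S ≈ €337

The basic EOQ model gives Q* = √(2DS/H); rearrange for the unknown.
From Q* = √(2DS/H): S = Q*²H / (2D) = 692.2² × 24.8 / (2 × 17,630) = 337.0021.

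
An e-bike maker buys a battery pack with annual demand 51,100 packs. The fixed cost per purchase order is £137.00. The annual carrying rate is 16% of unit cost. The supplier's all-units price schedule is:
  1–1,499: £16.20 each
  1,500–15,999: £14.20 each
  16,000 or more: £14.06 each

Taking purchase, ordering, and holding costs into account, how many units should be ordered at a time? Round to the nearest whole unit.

Holding cost per unit per year at price C is H = 0.16·C.
Candidates are each tier's EOQ (if it falls in that tier) and each price-break quantity.
Tier 1 (£16.20): EOQ = 2324.2 exceeds tier's upper bound 1499, so this tier is dominated.
EOQ at £14.20 = 2482.5 (feasible in tier 2): TC = 51,100×£14.20 + (51,100/2482.5)×137 + (2482.5/2)×0.16×£14.20 = £731,260.14.
EOQ at £14.06 = 2494.8 < 16000, so use break Q=16000: TC = 51,100×£14.06 + (51,100/16000.0)×137 + (16000.0/2)×0.16×£14.06 = £736,900.34.
Lowest total cost is £731,260.14 at Q = 2482.5.

Q* ≈ 2,482 packs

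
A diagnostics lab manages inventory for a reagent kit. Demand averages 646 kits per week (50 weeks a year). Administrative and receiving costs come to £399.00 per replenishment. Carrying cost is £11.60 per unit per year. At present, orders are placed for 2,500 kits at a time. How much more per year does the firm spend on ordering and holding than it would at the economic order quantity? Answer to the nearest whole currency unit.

Annual demand D = 646 × 50 = 32,300.
EOQ = √(2DS/H) = √(2 × 32,300 × 399 / 11.6) ≈ 1490.64.
Cost at Q* = (D/Q*)S + (Q*/2)H = √(2DSH) ≈ £17,291.46.
Cost at Q = 2,500: (32,300/2,500)×399 + (2,500/2)×11.6 = £5,155.08 + £14,500.00 = £19,655.08.
Excess = £19,655.08 − £17,291.46 = £2,363.62.

Extra cost ≈ £2,364 per year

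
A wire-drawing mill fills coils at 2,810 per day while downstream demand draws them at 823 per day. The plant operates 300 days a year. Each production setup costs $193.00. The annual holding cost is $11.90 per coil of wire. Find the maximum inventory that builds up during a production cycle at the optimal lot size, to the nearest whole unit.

I_max ≈ 2,380 coils

Annual demand D = 823 × 300 = 246,900.
Production build-up factor (1 − d/p) = 1 − 823/2,810 = 0.7071.
Q* = √(2DS / (H(1 − d/p))) = √(2 × 246,900 × 193 / (11.9 × 0.7071)).
= √(95,303,400 / 8.4147) ≈ 3365.386.
Maximum inventory = Q*(1 − d/p) = 3365.386 × 0.7071 ≈ 2379.723.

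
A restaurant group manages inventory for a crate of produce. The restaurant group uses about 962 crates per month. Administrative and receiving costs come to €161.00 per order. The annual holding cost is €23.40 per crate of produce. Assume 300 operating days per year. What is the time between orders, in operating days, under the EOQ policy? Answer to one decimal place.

T ≈ 10.4 days

Annual demand D = 962 × 12 = 11,544.
EOQ = √(2DS/H) = √(2 × 11,544 × 161 / 23.4) ≈ 398.56.
Cycle time = Q*/D × 300 = 398.56 / 11,544 × 300 ≈ 10.358 days.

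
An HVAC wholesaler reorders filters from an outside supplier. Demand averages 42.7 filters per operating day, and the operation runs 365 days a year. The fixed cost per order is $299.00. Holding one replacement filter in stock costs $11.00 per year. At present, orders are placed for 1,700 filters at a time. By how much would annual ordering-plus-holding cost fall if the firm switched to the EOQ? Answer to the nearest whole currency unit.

Extra cost ≈ $1,966 per year

Annual demand D = 42.7 × 365 = 15,585.5.
EOQ = √(2DS/H) = √(2 × 15,585.5 × 299 / 11) ≈ 920.48.
Cost at Q* = (D/Q*)S + (Q*/2)H = √(2DSH) ≈ $10,125.29.
Cost at Q = 1,700: (15,585.5/1,700)×299 + (1,700/2)×11 = $2,741.21 + $9,350.00 = $12,091.21.
Excess = $12,091.21 − $10,125.29 = $1,965.93.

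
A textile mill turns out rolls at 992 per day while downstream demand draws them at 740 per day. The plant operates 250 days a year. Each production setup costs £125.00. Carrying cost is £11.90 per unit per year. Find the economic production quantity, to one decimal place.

Annual demand D = 740 × 250 = 185,000.
Production build-up factor (1 − d/p) = 1 − 740/992 = 0.2540.
Q* = √(2DS / (H(1 − d/p))) = √(2 × 185,000 × 125 / (11.9 × 0.2540)).
= √(46,250,000 / 3.023) ≈ 3911.452.

Q* ≈ 3,911.5 rolls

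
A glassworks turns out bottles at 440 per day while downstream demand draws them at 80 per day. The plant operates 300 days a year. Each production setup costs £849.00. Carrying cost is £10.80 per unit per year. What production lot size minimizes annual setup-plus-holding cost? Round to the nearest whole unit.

Q* ≈ 2,148 bottles

Annual demand D = 80 × 300 = 24,000.
Production build-up factor (1 − d/p) = 1 − 80/440 = 0.8182.
Q* = √(2DS / (H(1 − d/p))) = √(2 × 24,000 × 849 / (10.8 × 0.8182)).
= √(40,752,000 / 8.8364) ≈ 2147.522.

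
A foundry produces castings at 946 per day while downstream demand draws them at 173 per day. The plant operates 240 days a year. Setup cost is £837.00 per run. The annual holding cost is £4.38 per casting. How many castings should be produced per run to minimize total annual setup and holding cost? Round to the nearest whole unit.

Annual demand D = 173 × 240 = 41,520.
Production build-up factor (1 − d/p) = 1 − 173/946 = 0.8171.
Q* = √(2DS / (H(1 − d/p))) = √(2 × 41,520 × 837 / (4.38 × 0.8171)).
= √(69,504,480 / 3.579) ≈ 4406.819.

Q* ≈ 4,407 castings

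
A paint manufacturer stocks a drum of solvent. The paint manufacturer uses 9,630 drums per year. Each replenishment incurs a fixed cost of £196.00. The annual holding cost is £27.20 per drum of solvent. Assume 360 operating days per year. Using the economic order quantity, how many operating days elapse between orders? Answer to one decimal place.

Q* = √(2DS/H) = √(2 × 9,630 × 196 / 27.2) ≈ 372.54.
Cycle time = Q*/D × 360 = 372.54 / 9,630 × 360 ≈ 13.927 days.

T ≈ 13.9 days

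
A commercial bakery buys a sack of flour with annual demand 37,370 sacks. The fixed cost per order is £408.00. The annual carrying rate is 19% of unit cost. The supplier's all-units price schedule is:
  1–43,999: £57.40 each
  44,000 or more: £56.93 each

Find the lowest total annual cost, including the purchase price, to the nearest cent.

Holding cost per unit per year at price C is H = 0.19·C.
Candidates are each tier's EOQ (if it falls in that tier) and each price-break quantity.
EOQ at £57.40 = 1672.1 (feasible in tier 1): TC = 37,370×£57.40 + (37,370/1672.1)×408 + (1672.1/2)×0.19×£57.40 = £2,163,274.41.
EOQ at £56.93 = 1679.0 < 44000, so use break Q=44000: TC = 37,370×£56.93 + (37,370/44000.0)×408 + (44000.0/2)×0.19×£56.93 = £2,365,788.02.
Lowest total cost among the candidates is at Q = 1672.1.

TC* ≈ £2,163,274.41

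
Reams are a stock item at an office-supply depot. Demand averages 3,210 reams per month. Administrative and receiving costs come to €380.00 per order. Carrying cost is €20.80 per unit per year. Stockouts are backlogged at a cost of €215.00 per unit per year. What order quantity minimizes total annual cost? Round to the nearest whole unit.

Annual demand D = 3,210 × 12 = 38,520.
With planned backorders, Q* = √(2DS/H) · √((H+B)/B).
√(2DS/H) = √(2 × 38,520 × 380 / 20.8) = 1186.365.
√((H+B)/B) = √((20.8+215)/215) = 1.0473.
Q* ≈ 1242.427.

Q* ≈ 1,242 reams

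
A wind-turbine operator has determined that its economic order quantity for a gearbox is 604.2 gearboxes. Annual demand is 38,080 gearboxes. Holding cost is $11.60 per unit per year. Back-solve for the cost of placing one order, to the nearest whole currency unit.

Invert the EOQ relation Q*² = 2DS/H.
From Q* = √(2DS/H): S = Q*²H / (2D) = 604.2² × 11.6 / (2 × 38,080) = 55.6023.

S ≈ $56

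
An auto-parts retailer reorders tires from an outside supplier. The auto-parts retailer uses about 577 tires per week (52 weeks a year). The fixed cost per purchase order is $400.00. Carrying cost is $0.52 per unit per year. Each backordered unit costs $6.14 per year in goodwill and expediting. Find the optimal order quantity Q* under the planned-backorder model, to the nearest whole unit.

Q* ≈ 7,076 tires

Annual demand D = 577 × 52 = 30,004.
With planned backorders, Q* = √(2DS/H) · √((H+B)/B).
√(2DS/H) = √(2 × 30,004 × 400 / 0.52) = 6794.115.
√((H+B)/B) = √((0.52+6.14)/6.14) = 1.0415.
Q* ≈ 7075.967.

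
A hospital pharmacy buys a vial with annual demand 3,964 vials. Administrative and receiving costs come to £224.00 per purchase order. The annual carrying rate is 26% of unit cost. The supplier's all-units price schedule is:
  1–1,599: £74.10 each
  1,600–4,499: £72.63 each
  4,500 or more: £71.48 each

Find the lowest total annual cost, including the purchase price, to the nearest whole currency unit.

Holding cost per unit per year at price C is H = 0.26·C.
Evaluate total cost at each tier's feasible EOQ or, if the EOQ is below the tier, at the tier's minimum quantity.
EOQ at £74.10 = 303.6 (feasible in tier 1): TC = 3,964×£74.10 + (3,964/303.6)×224 + (303.6/2)×0.26×£74.10 = £299,581.67.
EOQ at £72.63 = 306.7 < 1600, so use break Q=1600: TC = 3,964×£72.63 + (3,964/1600.0)×224 + (1600.0/2)×0.26×£72.63 = £303,567.32.
EOQ at £71.48 = 309.1 < 4500, so use break Q=4500: TC = 3,964×£71.48 + (3,964/4500.0)×224 + (4500.0/2)×0.26×£71.48 = £325,359.84.
Lowest total cost among the candidates is at Q = 303.6.

TC* ≈ £299,582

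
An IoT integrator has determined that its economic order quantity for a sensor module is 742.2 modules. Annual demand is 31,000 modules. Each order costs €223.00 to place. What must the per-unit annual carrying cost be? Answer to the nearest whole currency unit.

The basic EOQ model gives Q* = √(2DS/H); rearrange for the unknown.
From Q* = √(2DS/H): H = 2DS / Q*² = 2 × 31,000 × 223 / 742.2² = 25.0989.

H ≈ €25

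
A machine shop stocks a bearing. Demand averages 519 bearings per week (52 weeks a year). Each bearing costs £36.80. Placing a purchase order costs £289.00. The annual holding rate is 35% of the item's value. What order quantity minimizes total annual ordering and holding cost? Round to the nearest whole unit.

Q* ≈ 1,101 bearings

Annual demand D = 519 × 52 = 26,988.
Holding cost H = 0.35 × £36.80 = £12.8800 per unit per year.
EOQ = √(2DS / H) = √(2 × 26,988 × 289 / 12.88).
= √(15,599,064 / 12.88) = √1,211,107.4534 ≈ 1100.503.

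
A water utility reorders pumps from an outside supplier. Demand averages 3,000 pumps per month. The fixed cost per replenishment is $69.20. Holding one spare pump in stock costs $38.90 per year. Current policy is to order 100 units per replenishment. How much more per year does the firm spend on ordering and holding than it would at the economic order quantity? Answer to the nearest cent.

Annual demand D = 3,000 × 12 = 36,000.
EOQ = √(2DS/H) = √(2 × 36,000 × 69.2 / 38.9) ≈ 357.89.
Cost at Q* = (D/Q*)S + (Q*/2)H = √(2DSH) ≈ $13,921.76.
Cost at Q = 100: (36,000/100)×69.2 + (100/2)×38.9 = $24,912.00 + $1,945.00 = $26,857.00.
Excess = $26,857.00 − $13,921.76 = $12,935.24.

Extra cost ≈ $12,935.24 per year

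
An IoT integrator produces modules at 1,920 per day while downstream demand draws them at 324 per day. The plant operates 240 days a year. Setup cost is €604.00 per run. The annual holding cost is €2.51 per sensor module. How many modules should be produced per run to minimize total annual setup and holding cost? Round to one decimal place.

Q* ≈ 6,709.8 modules

Annual demand D = 324 × 240 = 77,760.
Production build-up factor (1 − d/p) = 1 − 324/1,920 = 0.8313.
Q* = √(2DS / (H(1 − d/p))) = √(2 × 77,760 × 604 / (2.51 × 0.8313)).
= √(93,934,080 / 2.0864) ≈ 6709.790.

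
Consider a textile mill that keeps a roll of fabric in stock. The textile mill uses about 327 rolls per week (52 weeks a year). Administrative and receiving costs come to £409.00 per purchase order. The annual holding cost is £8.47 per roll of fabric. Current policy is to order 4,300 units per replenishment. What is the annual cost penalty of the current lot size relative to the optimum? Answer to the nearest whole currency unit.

Extra cost ≈ £8,974 per year

Annual demand D = 327 × 52 = 17,004.
EOQ = √(2DS/H) = √(2 × 17,004 × 409 / 8.47) ≈ 1281.48.
Cost at Q* = (D/Q*)S + (Q*/2)H = √(2DSH) ≈ £10,854.10.
Cost at Q = 4,300: (17,004/4,300)×409 + (4,300/2)×8.47 = £1,617.36 + £18,210.50 = £19,827.86.
Excess = £19,827.86 − £10,854.10 = £8,973.76.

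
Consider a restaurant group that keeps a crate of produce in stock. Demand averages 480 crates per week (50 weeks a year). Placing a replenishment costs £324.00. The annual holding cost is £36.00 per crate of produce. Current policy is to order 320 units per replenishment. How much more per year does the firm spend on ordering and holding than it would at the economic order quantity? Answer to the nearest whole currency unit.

Extra cost ≈ £6,398 per year

Annual demand D = 480 × 50 = 24,000.
EOQ = √(2DS/H) = √(2 × 24,000 × 324 / 36) ≈ 657.27.
Cost at Q* = (D/Q*)S + (Q*/2)H = √(2DSH) ≈ £23,661.61.
Cost at Q = 320: (24,000/320)×324 + (320/2)×36 = £24,300.00 + £5,760.00 = £30,060.00.
Excess = £30,060.00 − £23,661.61 = £6,398.39.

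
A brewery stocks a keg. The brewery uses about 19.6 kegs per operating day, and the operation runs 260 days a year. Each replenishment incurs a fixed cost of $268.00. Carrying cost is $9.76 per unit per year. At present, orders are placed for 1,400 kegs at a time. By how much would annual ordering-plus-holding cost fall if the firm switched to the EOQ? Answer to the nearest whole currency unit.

Extra cost ≈ $2,644 per year

Annual demand D = 19.6 × 260 = 5,096.
EOQ = √(2DS/H) = √(2 × 5,096 × 268 / 9.76) ≈ 529.02.
Cost at Q* = (D/Q*)S + (Q*/2)H = √(2DSH) ≈ $5,163.24.
Cost at Q = 1,400: (5,096/1,400)×268 + (1,400/2)×9.76 = $975.52 + $6,832.00 = $7,807.52.
Excess = $7,807.52 − $5,163.24 = $2,644.28.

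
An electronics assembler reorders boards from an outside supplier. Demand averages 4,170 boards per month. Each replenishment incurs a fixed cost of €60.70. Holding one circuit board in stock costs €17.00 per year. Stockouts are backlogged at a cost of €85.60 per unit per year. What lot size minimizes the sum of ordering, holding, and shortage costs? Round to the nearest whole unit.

Annual demand D = 4,170 × 12 = 50,040.
With planned backorders, Q* = √(2DS/H) · √((H+B)/B).
√(2DS/H) = √(2 × 50,040 × 60.7 / 17) = 597.783.
√((H+B)/B) = √((17+85.6)/85.6) = 1.0948.
Q* ≈ 654.456.

Q* ≈ 654 boards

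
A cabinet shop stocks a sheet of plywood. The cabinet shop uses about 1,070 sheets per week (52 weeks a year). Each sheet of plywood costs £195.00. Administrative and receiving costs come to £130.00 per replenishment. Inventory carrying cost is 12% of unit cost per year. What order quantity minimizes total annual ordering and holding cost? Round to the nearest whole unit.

Q* ≈ 786 sheets

Annual demand D = 1,070 × 52 = 55,640.
Holding cost H = 0.12 × £195.00 = £23.4000 per unit per year.
EOQ = √(2DS / H) = √(2 × 55,640 × 130 / 23.4).
= √(14,466,400 / 23.4) = √618,222.2222 ≈ 786.271.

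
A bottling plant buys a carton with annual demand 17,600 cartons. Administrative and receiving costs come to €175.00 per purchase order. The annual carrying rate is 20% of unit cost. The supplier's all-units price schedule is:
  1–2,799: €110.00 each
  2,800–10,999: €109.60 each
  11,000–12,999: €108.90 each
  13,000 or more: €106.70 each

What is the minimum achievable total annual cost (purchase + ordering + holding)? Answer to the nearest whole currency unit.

TC* ≈ €1,947,641

Holding cost per unit per year at price C is H = 0.20·C.
For each price level, check whether its EOQ is feasible; otherwise the best quantity at that price is the breakpoint.
EOQ at €110.00 = 529.2 (feasible in tier 1): TC = 17,600×€110.00 + (17,600/529.2)×175 + (529.2/2)×0.20×€110.00 = €1,947,641.31.
EOQ at €109.60 = 530.1 < 2800, so use break Q=2800: TC = 17,600×€109.60 + (17,600/2800.0)×175 + (2800.0/2)×0.20×€109.60 = €1,960,748.00.
EOQ at €108.90 = 531.8 < 11000, so use break Q=11000: TC = 17,600×€108.90 + (17,600/11000.0)×175 + (11000.0/2)×0.20×€108.90 = €2,036,710.00.
EOQ at €106.70 = 537.3 < 13000, so use break Q=13000: TC = 17,600×€106.70 + (17,600/13000.0)×175 + (13000.0/2)×0.20×€106.70 = €2,016,866.92.
Lowest total cost among the candidates is at Q = 529.2.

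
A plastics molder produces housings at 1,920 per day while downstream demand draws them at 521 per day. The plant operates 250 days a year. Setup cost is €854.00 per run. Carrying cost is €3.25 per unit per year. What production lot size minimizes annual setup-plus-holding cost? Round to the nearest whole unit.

Q* ≈ 9,692 housings

Annual demand D = 521 × 250 = 130,250.
Production build-up factor (1 − d/p) = 1 − 521/1,920 = 0.7286.
Q* = √(2DS / (H(1 − d/p))) = √(2 × 130,250 × 854 / (3.25 × 0.7286)).
= √(222,467,000 / 2.3681) ≈ 9692.435.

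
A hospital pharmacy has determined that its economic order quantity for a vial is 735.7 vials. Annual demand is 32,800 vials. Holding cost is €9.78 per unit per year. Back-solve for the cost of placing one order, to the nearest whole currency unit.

S ≈ €81

The basic EOQ model gives Q* = √(2DS/H); rearrange for the unknown.
From Q* = √(2DS/H): S = Q*²H / (2D) = 735.7² × 9.78 / (2 × 32,800) = 80.6931.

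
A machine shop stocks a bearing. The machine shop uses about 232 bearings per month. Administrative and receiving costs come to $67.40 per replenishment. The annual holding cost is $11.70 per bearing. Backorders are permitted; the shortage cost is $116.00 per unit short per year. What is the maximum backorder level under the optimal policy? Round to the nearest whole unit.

Annual demand D = 232 × 12 = 2,784.
With planned backorders, Q* = √(2DS/H) · √((H+B)/B).
√(2DS/H) = √(2 × 2,784 × 67.4 / 11.7) = 179.096.
√((H+B)/B) = √((11.7+116)/116) = 1.0492.
Q* ≈ 187.911.
S* = Q* · H/(H+B) = 187.911 × 11.7/127.7 ≈ 17.217.

S* ≈ 17 bearings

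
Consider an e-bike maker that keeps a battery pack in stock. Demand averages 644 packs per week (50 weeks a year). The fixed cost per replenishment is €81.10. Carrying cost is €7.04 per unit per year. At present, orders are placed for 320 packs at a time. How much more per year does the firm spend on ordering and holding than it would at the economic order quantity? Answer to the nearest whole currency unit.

Extra cost ≈ €3,223 per year

Annual demand D = 644 × 50 = 32,200.
EOQ = √(2DS/H) = √(2 × 32,200 × 81.1 / 7.04) ≈ 861.32.
Cost at Q* = (D/Q*)S + (Q*/2)H = √(2DSH) ≈ €6,063.73.
Cost at Q = 320: (32,200/320)×81.1 + (320/2)×7.04 = €8,160.69 + €1,126.40 = €9,287.09.
Excess = €9,287.09 − €6,063.73 = €3,223.36.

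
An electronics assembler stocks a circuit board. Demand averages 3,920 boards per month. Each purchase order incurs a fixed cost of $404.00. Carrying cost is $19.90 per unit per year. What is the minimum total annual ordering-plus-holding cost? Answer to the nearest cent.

TC* ≈ $27,502.10

Annual demand D = 3,920 × 12 = 47,040.
The optimal lot size = √(2DS/H) = √(2 × 47,040 × 404 / 19.9) ≈ 1382.02.
At Q*, ordering cost (D/Q*)S equals holding cost (Q*/2)H, each = √(DSH/2).
Minimum total = √(2DSH) = √(2 × 47,040 × 404 × 19.9) ≈ 27502.101.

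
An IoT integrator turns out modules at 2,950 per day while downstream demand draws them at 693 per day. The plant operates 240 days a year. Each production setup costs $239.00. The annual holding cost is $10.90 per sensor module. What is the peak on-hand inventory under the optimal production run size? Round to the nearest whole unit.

Annual demand D = 693 × 240 = 166,320.
Production build-up factor (1 − d/p) = 1 − 693/2,950 = 0.7651.
Q* = √(2DS / (H(1 − d/p))) = √(2 × 166,320 × 239 / (10.9 × 0.7651)).
= √(79,500,960 / 8.3394) ≈ 3087.580.
Maximum inventory = Q*(1 − d/p) = 3087.580 × 0.7651 ≈ 2362.260.

I_max ≈ 2,362 modules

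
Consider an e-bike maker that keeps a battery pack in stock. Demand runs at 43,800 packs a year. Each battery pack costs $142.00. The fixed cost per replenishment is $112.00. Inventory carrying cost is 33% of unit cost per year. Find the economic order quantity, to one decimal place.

Q* ≈ 457.6 packs

Holding cost H = 0.33 × $142.00 = $46.8600 per unit per year.
EOQ = √(2DS / H) = √(2 × 43,800 × 112 / 46.86).
= √(9,811,200 / 46.86) = √209,372.5992 ≈ 457.573.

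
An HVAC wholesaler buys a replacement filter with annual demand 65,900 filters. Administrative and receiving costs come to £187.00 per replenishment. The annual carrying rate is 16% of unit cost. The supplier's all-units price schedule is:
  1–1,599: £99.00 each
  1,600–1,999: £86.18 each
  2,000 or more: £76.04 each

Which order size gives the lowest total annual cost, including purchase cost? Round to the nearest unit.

Q* ≈ 2,000 filters

Holding cost per unit per year at price C is H = 0.16·C.
Evaluate total cost at each tier's feasible EOQ or, if the EOQ is below the tier, at the tier's minimum quantity.
EOQ at £99.00 = 1247.4 (feasible in tier 1): TC = 65,900×£99.00 + (65,900/1247.4)×187 + (1247.4/2)×0.16×£99.00 = £6,543,858.60.
EOQ at £86.18 = 1337.0 < 1600, so use break Q=1600: TC = 65,900×£86.18 + (65,900/1600.0)×187 + (1600.0/2)×0.16×£86.18 = £5,697,995.10.
EOQ at £76.04 = 1423.3 < 2000, so use break Q=2000: TC = 65,900×£76.04 + (65,900/2000.0)×187 + (2000.0/2)×0.16×£76.04 = £5,029,364.05.
Lowest total cost is £5,029,364.05 at Q = 2000.0.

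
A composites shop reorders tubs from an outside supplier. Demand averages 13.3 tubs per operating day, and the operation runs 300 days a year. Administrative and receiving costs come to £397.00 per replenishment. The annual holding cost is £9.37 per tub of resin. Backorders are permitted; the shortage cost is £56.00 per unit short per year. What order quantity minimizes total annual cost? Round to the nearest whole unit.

Q* ≈ 628 tubs

Annual demand D = 13.3 × 300 = 3,990.
With planned backorders, Q* = √(2DS/H) · √((H+B)/B).
√(2DS/H) = √(2 × 3,990 × 397 / 9.37) = 581.469.
√((H+B)/B) = √((9.37+56)/56) = 1.0804.
Q* ≈ 628.235.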